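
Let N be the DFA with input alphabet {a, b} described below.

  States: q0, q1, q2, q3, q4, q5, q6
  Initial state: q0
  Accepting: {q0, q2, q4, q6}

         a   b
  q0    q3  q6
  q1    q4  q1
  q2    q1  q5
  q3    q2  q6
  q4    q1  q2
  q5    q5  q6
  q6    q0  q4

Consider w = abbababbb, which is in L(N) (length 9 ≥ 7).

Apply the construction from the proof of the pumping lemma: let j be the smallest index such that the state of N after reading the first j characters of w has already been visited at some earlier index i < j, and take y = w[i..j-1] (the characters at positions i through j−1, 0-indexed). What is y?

Run of N on w = a b b a b a b b b:
  step 0: q0  (start)
  step 1: q3  (read a: q0→q3)
  step 2: q6  (read b: q3→q6)
  step 3: q4  (read b: q6→q4)
  step 4: q1  (read a: q4→q1)
  step 5: q1  (read b: q1→q1)   ← first repeat (q1 seen earlier)
  step 6: q4  (read a: q1→q4)
  step 7: q2  (read b: q4→q2)
  step 8: q5  (read b: q2→q5)
  step 9: q6  (read b: q5→q6)

So i = 4, j = 5, giving x = w[0:4] = abba, y = w[4:5] = b, z = w[5:9] = abbb.
Check: |xy| = 5 ≤ 7 and |y| = 1 ≥ 1. Reading y takes N from q1 back to q1, so every xyⁱz is accepted.
With |Q| = 7, pigeonhole forces a state repeat no later than step 7; the substring read between the first and second visits to that state can be pumped.

b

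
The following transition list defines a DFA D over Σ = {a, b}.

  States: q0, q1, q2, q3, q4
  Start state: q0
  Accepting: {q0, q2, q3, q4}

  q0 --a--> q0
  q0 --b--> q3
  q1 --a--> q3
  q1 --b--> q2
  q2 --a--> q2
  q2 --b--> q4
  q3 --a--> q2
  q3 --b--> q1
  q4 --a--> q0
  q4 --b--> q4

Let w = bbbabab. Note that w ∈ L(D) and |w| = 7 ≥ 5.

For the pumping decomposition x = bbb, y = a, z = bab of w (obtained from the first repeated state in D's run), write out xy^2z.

bbbaabab

xy^2z = bbb·a·a·bab = bbbaabab.
Reading y = a takes D from q2 back to q2, so after x·y·y the machine is still in q2, and z then leads to the accepting state q3. Hence bbbaabab ∈ L(D).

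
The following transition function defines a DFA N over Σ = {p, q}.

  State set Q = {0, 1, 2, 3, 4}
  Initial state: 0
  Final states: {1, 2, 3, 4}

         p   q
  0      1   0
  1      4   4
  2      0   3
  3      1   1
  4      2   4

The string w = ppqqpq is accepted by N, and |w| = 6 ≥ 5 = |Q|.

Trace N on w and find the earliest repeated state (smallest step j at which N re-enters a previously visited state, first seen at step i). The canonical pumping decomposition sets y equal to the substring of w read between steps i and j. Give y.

Run of N on w = p p q q p q:
  step 0: 0  (start)
  step 1: 1  (read p: 0→1)
  step 2: 4  (read p: 1→4)
  step 3: 4  (read q: 4→4)   ← first repeat (4 seen earlier)
  step 4: 4  (read q: 4→4)
  step 5: 2  (read p: 4→2)
  step 6: 3  (read q: 2→3)

So i = 2, j = 3, giving x = w[0:2] = pp, y = w[2:3] = q, z = w[3:6] = qpq.
Check: |xy| = 3 ≤ 5 and |y| = 1 ≥ 1. Reading y takes N from 4 back to 4, so every xyⁱz is accepted.
With |Q| = 5, pigeonhole forces a state repeat no later than step 5; the substring read between the first and second visits to that state can be pumped.

q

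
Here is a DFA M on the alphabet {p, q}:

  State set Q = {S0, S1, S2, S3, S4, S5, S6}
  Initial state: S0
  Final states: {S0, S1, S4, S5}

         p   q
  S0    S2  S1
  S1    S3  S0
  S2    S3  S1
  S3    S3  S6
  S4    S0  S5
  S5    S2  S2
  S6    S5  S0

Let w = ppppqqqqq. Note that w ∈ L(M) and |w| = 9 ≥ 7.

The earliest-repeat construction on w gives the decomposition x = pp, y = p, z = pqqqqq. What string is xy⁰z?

pppqqqqq

xy⁰z = xz = pp·pqqqqq = pppqqqqq.
Reading y = p takes M from S3 back to S3, so after x the machine is still in S3, and z then leads to the accepting state S1. Hence pppqqqqq ∈ L(M).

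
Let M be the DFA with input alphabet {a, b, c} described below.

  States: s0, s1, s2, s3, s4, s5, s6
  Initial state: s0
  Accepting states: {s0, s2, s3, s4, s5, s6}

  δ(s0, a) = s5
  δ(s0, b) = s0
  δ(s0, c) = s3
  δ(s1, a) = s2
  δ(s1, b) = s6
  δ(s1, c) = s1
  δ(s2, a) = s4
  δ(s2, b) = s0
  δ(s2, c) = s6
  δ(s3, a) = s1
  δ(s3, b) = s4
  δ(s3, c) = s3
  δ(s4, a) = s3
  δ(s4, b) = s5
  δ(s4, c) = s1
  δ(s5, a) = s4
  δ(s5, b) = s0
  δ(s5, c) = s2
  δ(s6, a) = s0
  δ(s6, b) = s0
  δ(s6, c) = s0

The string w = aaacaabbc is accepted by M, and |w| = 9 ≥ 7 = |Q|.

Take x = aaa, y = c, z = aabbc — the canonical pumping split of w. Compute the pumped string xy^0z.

xy⁰z = xz = aaa·aabbc = aaaaabbc.
Reading y = c takes M from s3 back to s3, so after x the machine is still in s3, and z then leads to the accepting state s3. Hence aaaaabbc ∈ L(M).

aaaaabbc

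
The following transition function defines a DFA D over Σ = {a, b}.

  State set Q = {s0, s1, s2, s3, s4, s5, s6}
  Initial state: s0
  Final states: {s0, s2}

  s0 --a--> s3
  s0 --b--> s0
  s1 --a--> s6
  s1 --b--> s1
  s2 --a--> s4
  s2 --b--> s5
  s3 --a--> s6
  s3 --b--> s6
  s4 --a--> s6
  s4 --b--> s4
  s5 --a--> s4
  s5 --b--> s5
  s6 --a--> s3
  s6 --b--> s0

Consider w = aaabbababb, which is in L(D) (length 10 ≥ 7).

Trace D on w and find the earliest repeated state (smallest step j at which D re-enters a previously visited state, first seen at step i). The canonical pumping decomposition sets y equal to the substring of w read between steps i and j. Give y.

State sequence: s0 -a-> s3 -a-> s6 -a-> s3 -b-> s6 -b-> s0 -a-> s3 -b-> s6 -a-> s3 -b-> s6 -b-> s0
First repeat at step 3: s3 was already visited.

So i = 1, j = 3, giving x = w[0:1] = a, y = w[1:3] = aa, z = w[3:10] = bbababb.
Check: |xy| = 3 ≤ 7 and |y| = 2 ≥ 1. Reading y takes D from s3 back to s3, so every xyⁱz is accepted.
With |Q| = 7, pigeonhole forces a state repeat no later than step 7; the substring read between the first and second visits to that state can be pumped.

aa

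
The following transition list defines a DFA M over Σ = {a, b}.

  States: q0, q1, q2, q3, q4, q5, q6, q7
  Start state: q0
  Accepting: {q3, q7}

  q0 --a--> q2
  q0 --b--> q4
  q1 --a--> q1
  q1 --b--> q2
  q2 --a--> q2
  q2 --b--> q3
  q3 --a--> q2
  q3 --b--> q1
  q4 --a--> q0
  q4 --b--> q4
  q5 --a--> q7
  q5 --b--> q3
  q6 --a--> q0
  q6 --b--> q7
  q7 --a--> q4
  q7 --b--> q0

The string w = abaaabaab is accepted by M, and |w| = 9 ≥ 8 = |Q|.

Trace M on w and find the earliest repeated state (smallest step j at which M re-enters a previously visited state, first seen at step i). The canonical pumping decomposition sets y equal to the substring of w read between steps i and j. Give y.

State sequence: q0 -a-> q2 -b-> q3 -a-> q2 -a-> q2 -a-> q2 -b-> q3 -a-> q2 -a-> q2 -b-> q3
First repeat at step 3: q2 was already visited.

So i = 1, j = 3, giving x = w[0:1] = a, y = w[1:3] = ba, z = w[3:9] = aabaab.
Check: |xy| = 3 ≤ 8 and |y| = 2 ≥ 1. Reading y takes M from q2 back to q2, so every xyⁱz is accepted.
The DFA has 8 states, so the proof of the pumping lemma guarantees a repeated state among the first 8+1 visited; the segment between the two visits is the pumpable y.

ba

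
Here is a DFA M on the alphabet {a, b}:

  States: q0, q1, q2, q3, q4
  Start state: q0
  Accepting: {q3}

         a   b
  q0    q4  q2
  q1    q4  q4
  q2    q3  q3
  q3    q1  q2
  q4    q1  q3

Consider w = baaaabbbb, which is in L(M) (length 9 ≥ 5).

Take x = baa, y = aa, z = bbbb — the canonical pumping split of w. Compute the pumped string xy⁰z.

xy⁰z = xz = baa·bbbb = baabbbb.
Reading y = aa takes M from q1 back to q1, so after x the machine is still in q1, and z then leads to the accepting state q3. Hence baabbbb ∈ L(M).

baabbbb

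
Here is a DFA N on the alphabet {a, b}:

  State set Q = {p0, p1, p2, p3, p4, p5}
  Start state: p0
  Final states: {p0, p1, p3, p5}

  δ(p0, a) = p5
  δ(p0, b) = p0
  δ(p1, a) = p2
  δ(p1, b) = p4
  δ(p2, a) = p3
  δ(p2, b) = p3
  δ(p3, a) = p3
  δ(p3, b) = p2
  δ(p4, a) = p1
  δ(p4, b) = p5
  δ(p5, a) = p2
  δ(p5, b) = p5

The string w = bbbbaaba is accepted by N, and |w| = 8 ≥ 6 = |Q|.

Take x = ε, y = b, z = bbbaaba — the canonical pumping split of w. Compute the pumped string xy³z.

bbbbbbaaba

xy^3z = ε·b·b·b·bbbaaba = bbbbbbaaba.
Reading y = b takes N from p0 back to p0, so after x·y·y·y the machine is still in p0, and z then leads to the accepting state p3. Hence bbbbbbaaba ∈ L(N).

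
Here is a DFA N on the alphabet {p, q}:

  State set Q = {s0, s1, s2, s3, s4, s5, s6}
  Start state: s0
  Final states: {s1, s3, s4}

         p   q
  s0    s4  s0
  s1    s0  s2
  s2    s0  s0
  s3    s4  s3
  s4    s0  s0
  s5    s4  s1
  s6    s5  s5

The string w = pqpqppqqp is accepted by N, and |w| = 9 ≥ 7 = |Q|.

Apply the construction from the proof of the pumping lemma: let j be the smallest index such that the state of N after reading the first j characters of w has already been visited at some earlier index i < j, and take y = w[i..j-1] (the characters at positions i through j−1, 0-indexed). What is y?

State sequence: s0 -p-> s4 -q-> s0 -p-> s4 -q-> s0 -p-> s4 -p-> s0 -q-> s0 -q-> s0 -p-> s4
First repeat at step 2: s0 was already visited.

So i = 0, j = 2, giving x = w[0:0] = ε, y = w[0:2] = pq, z = w[2:9] = pqppqqp.
Check: |xy| = 2 ≤ 7 and |y| = 2 ≥ 1. Reading y takes N from s0 back to s0, so every xyⁱz is accepted.
The DFA has 7 states, so the proof of the pumping lemma guarantees a repeated state among the first 7+1 visited; the segment between the two visits is the pumpable y.

pq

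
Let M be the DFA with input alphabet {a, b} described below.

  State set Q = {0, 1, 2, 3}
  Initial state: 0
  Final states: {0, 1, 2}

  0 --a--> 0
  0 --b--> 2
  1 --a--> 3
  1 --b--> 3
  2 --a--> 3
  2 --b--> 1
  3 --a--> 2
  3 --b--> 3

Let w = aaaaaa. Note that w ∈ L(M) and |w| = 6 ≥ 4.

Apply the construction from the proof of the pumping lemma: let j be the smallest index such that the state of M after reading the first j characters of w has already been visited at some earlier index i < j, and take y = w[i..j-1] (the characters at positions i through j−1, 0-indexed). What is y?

a

Run of M on w = a a a a a a:
  step 0: 0  (start)
  step 1: 0  (read a: 0→0)   ← first repeat (0 seen earlier)
  step 2: 0  (read a: 0→0)
  step 3: 0  (read a: 0→0)
  step 4: 0  (read a: 0→0)
  step 5: 0  (read a: 0→0)
  step 6: 0  (read a: 0→0)

So i = 0, j = 1, giving x = w[0:0] = ε, y = w[0:1] = a, z = w[1:6] = aaaaa.
Check: |xy| = 1 ≤ 4 and |y| = 1 ≥ 1. Reading y takes M from 0 back to 0, so every xyⁱz is accepted.
Since M has 4 states, any run of length ≥ 4 visits 4+1 states, so by pigeonhole some state repeats within the first 4 steps — that repeat gives the pumpable loop.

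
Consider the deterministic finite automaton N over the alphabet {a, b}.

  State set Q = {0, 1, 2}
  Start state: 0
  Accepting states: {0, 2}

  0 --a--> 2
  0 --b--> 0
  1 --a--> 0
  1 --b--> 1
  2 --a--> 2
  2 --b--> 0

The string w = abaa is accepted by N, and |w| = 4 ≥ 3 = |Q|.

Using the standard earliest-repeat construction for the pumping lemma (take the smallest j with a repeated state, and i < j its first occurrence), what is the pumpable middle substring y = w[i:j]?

ab

State sequence: 0 -a-> 2 -b-> 0 -a-> 2 -a-> 2
First repeat at step 2: 0 was already visited.

So i = 0, j = 2, giving x = w[0:0] = ε, y = w[0:2] = ab, z = w[2:4] = aa.
Check: |xy| = 2 ≤ 3 and |y| = 2 ≥ 1. Reading y takes N from 0 back to 0, so every xyⁱz is accepted.
Pumping length from the standard proof: p = 3 (the number of states). The repeated state found above gives |xy| = j ≤ 3 and |y| = j − i ≥ 1.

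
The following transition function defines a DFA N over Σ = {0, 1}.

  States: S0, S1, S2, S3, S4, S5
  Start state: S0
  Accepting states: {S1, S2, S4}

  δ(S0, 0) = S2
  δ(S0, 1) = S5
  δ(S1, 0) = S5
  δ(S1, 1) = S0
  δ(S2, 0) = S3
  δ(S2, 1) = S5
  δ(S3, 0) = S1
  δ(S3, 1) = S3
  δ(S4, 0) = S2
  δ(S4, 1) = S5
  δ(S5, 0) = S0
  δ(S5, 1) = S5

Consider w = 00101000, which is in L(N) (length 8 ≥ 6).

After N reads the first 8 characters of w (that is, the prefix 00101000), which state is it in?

S1

State sequence: S0 -0-> S2 -0-> S3 -1-> S3 -0-> S1 -1-> S0 -0-> S2 -0-> S3 -0-> S1

After reading 8 characters, N is in state S1.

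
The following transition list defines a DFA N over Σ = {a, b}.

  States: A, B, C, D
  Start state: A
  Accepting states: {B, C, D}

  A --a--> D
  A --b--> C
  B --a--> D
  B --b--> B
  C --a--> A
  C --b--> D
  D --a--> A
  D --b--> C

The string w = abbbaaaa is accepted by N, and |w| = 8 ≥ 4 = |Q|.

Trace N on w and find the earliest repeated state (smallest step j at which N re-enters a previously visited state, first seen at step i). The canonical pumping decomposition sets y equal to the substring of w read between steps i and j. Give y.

Run of N on w = a b b b a a a a:
  step 0: A  (start)
  step 1: D  (read a: A→D)
  step 2: C  (read b: D→C)
  step 3: D  (read b: C→D)   ← first repeat (D seen earlier)
  step 4: C  (read b: D→C)
  step 5: A  (read a: C→A)
  step 6: D  (read a: A→D)
  step 7: A  (read a: D→A)
  step 8: D  (read a: A→D)

So i = 1, j = 3, giving x = w[0:1] = a, y = w[1:3] = bb, z = w[3:8] = baaaa.
Check: |xy| = 3 ≤ 4 and |y| = 2 ≥ 1. Reading y takes N from D back to D, so every xyⁱz is accepted.
Since N has 4 states, any run of length ≥ 4 visits 4+1 states, so by pigeonhole some state repeats within the first 4 steps — that repeat gives the pumpable loop.

bb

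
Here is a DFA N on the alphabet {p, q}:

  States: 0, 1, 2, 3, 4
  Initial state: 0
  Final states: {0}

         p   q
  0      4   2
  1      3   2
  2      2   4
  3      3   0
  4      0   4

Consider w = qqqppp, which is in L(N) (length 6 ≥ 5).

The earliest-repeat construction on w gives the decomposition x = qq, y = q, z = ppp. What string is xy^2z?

xy^2z = qq·q·q·ppp = qqqqppp.
Reading y = q takes N from 4 back to 4, so after x·y·y the machine is still in 4, and z then leads to the accepting state 0. Hence qqqqppp ∈ L(N).

qqqqppp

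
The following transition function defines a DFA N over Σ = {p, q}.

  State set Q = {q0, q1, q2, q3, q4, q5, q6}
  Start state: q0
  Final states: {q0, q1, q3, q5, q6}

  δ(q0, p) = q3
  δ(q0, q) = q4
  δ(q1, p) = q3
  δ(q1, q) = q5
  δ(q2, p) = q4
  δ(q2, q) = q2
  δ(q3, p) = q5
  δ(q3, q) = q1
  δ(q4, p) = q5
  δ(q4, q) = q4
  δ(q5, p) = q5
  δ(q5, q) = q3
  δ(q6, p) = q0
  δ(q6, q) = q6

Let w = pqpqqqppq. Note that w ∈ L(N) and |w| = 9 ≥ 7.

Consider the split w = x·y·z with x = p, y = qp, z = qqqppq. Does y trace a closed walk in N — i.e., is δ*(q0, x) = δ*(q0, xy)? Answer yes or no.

yes

State sequence: q0 -p-> q3 -q-> q1 -p-> q3

After x (step 1): q3. After xy (step 3): q3.
They match, so y = qp drives N around a cycle from q3 back to itself; pumping y any number of times keeps N in q3 before reading z, and xyⁱz ∈ L(N) for every i ≥ 0.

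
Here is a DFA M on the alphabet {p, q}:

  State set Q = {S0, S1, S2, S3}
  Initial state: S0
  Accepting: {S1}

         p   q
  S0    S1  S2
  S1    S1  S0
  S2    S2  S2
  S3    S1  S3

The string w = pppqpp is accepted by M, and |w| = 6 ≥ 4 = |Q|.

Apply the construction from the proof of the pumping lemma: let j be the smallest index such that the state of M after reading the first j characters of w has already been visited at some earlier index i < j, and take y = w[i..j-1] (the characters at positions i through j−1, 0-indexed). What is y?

p

State sequence: S0 -p-> S1 -p-> S1 -p-> S1 -q-> S0 -p-> S1 -p-> S1
First repeat at step 2: S1 was already visited.

So i = 1, j = 2, giving x = w[0:1] = p, y = w[1:2] = p, z = w[2:6] = pqpp.
Check: |xy| = 2 ≤ 4 and |y| = 1 ≥ 1. Reading y takes M from S1 back to S1, so every xyⁱz is accepted.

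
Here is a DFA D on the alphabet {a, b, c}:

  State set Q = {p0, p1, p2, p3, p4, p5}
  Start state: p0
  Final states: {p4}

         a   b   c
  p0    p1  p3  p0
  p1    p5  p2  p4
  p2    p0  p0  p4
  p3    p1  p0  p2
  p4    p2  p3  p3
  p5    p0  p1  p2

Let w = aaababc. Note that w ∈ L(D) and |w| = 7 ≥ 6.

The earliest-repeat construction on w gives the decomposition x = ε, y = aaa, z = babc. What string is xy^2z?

aaaaaababc

xy^2z = ε·aaa·aaa·babc = aaaaaababc.
Reading y = aaa takes D from p0 back to p0, so after x·y·y the machine is still in p0, and z then leads to the accepting state p4. Hence aaaaaababc ∈ L(D).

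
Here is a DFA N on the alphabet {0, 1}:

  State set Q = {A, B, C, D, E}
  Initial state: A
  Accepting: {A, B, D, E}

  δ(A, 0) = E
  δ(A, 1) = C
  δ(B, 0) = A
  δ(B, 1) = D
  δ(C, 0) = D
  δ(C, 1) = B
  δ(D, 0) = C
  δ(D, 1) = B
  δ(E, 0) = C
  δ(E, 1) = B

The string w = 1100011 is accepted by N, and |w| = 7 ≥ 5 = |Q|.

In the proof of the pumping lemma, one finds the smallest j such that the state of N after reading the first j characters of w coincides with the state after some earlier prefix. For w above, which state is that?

A

State sequence: A -1-> C -1-> B -0-> A -0-> E -0-> C -1-> B -1-> D
First repeat at step 3: A was already visited.

The earliest repeat is at step j = 3: N is in A, which it already visited at step i = 0.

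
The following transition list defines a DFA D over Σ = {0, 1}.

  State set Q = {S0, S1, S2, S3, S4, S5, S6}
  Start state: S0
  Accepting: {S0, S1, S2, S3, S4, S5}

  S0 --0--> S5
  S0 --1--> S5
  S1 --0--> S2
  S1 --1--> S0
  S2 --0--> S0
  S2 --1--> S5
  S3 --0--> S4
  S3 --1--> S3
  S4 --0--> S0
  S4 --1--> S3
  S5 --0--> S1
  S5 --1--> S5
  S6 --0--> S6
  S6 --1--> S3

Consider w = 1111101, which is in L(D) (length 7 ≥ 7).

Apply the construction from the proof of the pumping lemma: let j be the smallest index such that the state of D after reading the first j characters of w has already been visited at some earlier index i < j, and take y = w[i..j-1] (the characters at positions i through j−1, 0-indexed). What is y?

Run of D on w = 1 1 1 1 1 0 1:
  step 0: S0  (start)
  step 1: S5  (read 1: S0→S5)
  step 2: S5  (read 1: S5→S5)   ← first repeat (S5 seen earlier)
  step 3: S5  (read 1: S5→S5)
  step 4: S5  (read 1: S5→S5)
  step 5: S5  (read 1: S5→S5)
  step 6: S1  (read 0: S5→S1)
  step 7: S0  (read 1: S1→S0)

So i = 1, j = 2, giving x = w[0:1] = 1, y = w[1:2] = 1, z = w[2:7] = 11101.
Check: |xy| = 2 ≤ 7 and |y| = 1 ≥ 1. Reading y takes D from S5 back to S5, so every xyⁱz is accepted.
The DFA has 7 states, so the proof of the pumping lemma guarantees a repeated state among the first 7+1 visited; the segment between the two visits is the pumpable y.

1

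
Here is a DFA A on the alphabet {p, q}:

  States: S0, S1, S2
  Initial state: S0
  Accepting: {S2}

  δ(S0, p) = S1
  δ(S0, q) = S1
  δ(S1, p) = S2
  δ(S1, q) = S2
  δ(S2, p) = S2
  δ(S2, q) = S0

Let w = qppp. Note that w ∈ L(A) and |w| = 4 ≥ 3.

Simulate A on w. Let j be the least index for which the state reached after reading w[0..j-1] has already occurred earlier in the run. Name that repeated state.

S2

State sequence: S0 -q-> S1 -p-> S2 -p-> S2 -p-> S2
First repeat at step 3: S2 was already visited.

The earliest repeat is at step j = 3: A is in S2, which it already visited at step i = 2.
Pumping length from the standard proof: p = 3 (the number of states). The repeated state found above gives |xy| = j ≤ 3 and |y| = j − i ≥ 1.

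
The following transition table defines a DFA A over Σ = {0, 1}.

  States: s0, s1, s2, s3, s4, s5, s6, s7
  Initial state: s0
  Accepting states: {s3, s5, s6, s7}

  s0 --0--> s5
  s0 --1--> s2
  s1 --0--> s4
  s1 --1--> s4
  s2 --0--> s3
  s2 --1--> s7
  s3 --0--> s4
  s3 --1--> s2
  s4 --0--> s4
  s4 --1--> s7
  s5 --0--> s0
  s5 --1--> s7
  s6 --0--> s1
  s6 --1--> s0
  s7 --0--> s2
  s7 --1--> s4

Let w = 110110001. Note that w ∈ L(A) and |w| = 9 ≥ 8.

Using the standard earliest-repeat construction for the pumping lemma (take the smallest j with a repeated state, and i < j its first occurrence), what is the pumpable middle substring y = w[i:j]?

10

State sequence: s0 -1-> s2 -1-> s7 -0-> s2 -1-> s7 -1-> s4 -0-> s4 -0-> s4 -0-> s4 -1-> s7
First repeat at step 3: s2 was already visited.

So i = 1, j = 3, giving x = w[0:1] = 1, y = w[1:3] = 10, z = w[3:9] = 110001.
Check: |xy| = 3 ≤ 8 and |y| = 2 ≥ 1. Reading y takes A from s2 back to s2, so every xyⁱz is accepted.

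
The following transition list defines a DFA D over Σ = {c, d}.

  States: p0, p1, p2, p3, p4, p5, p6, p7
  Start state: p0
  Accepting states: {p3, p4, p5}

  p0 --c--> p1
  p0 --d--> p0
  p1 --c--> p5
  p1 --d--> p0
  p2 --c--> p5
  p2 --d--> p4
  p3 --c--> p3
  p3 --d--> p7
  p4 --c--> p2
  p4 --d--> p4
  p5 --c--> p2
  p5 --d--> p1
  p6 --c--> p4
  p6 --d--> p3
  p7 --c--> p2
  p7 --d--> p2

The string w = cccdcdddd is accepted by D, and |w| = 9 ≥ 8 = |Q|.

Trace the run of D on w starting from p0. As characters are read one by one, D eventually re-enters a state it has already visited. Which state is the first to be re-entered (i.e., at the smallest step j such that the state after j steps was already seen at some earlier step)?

p2

State sequence: p0 -c-> p1 -c-> p5 -c-> p2 -d-> p4 -c-> p2 -d-> p4 -d-> p4 -d-> p4 -d-> p4
First repeat at step 5: p2 was already visited.

The earliest repeat is at step j = 5: D is in p2, which it already visited at step i = 3.
With |Q| = 8, pigeonhole forces a state repeat no later than step 8; the substring read between the first and second visits to that state can be pumped.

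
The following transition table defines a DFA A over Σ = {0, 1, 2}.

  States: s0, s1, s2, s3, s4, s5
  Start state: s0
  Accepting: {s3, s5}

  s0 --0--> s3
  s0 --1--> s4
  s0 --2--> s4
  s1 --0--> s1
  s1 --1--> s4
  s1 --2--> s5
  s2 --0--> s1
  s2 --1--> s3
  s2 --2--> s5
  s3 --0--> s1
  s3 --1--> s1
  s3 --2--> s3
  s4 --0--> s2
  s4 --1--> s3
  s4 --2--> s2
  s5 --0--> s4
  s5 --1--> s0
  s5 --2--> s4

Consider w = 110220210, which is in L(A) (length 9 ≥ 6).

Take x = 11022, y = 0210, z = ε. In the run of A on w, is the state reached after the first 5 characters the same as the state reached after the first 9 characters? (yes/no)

no

Run of A on the first 9 characters of w = 1 1 0 2 2 0 2 1 0:
  step 0: s0  (start)
  step 1: s4  (read 1: s0→s4)
  step 2: s3  (read 1: s4→s3)
  step 3: s1  (read 0: s3→s1)
  step 4: s5  (read 2: s1→s5)
  step 5: s4  (read 2: s5→s4)
  step 6: s2  (read 0: s4→s2)
  step 7: s5  (read 2: s2→s5)
  step 8: s0  (read 1: s5→s0)
  step 9: s3  (read 0: s0→s3)

After x (step 5): s4. After xy (step 9): s3.
They differ (s4 ≠ s3), so y is not a cycle from the state after x; this split is not the one the pumping-lemma construction produces, and pumping y need not keep the string in L(A).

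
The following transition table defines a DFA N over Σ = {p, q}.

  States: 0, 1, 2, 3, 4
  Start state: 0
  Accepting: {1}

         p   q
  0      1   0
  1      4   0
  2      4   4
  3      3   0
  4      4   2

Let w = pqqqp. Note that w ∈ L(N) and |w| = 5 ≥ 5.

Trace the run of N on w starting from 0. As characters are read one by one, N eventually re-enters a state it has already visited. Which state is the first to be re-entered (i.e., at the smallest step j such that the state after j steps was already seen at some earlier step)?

Run of N on w = p q q q p:
  step 0: 0  (start)
  step 1: 1  (read p: 0→1)
  step 2: 0  (read q: 1→0)   ← first repeat (0 seen earlier)
  step 3: 0  (read q: 0→0)
  step 4: 0  (read q: 0→0)
  step 5: 1  (read p: 0→1)

The earliest repeat is at step j = 2: N is in 0, which it already visited at step i = 0.

0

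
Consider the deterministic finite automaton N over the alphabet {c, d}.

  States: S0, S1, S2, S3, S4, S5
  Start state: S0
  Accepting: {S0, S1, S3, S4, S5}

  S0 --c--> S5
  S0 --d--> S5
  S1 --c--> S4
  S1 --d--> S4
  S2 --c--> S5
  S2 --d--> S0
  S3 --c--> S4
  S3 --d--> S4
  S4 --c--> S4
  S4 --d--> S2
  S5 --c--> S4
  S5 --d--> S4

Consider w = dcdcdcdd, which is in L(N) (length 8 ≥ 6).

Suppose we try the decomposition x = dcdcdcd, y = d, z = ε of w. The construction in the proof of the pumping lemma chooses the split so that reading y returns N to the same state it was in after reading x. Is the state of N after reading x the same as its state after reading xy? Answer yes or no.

no

Run of N on the first 8 characters of w = d c d c d c d d:
  step 0: S0  (start)
  step 1: S5  (read d: S0→S5)
  step 2: S4  (read c: S5→S4)
  step 3: S2  (read d: S4→S2)
  step 4: S5  (read c: S2→S5)
  step 5: S4  (read d: S5→S4)
  step 6: S4  (read c: S4→S4)
  step 7: S2  (read d: S4→S2)
  step 8: S0  (read d: S2→S0)

After x (step 7): S2. After xy (step 8): S0.
They differ (S2 ≠ S0), so y is not a cycle from the state after x; this split is not the one the pumping-lemma construction produces, and pumping y need not keep the string in L(N).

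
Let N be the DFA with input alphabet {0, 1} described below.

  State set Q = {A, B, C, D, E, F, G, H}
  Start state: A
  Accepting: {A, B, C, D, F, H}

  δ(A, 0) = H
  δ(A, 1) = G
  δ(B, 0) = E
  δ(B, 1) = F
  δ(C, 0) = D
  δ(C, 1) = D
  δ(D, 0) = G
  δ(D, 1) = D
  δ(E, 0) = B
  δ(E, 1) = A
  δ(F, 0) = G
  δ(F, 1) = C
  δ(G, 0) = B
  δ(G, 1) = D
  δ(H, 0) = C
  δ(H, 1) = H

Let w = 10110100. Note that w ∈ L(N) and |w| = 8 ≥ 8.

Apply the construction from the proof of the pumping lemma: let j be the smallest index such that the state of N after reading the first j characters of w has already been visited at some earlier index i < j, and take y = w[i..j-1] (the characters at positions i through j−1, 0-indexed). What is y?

Run of N on w = 1 0 1 1 0 1 0 0:
  step 0: A  (start)
  step 1: G  (read 1: A→G)
  step 2: B  (read 0: G→B)
  step 3: F  (read 1: B→F)
  step 4: C  (read 1: F→C)
  step 5: D  (read 0: C→D)
  step 6: D  (read 1: D→D)   ← first repeat (D seen earlier)
  step 7: G  (read 0: D→G)
  step 8: B  (read 0: G→B)

So i = 5, j = 6, giving x = w[0:5] = 10110, y = w[5:6] = 1, z = w[6:8] = 00.
Check: |xy| = 6 ≤ 8 and |y| = 1 ≥ 1. Reading y takes N from D back to D, so every xyⁱz is accepted.
Pumping length from the standard proof: p = 8 (the number of states). The repeated state found above gives |xy| = j ≤ 8 and |y| = j − i ≥ 1.

1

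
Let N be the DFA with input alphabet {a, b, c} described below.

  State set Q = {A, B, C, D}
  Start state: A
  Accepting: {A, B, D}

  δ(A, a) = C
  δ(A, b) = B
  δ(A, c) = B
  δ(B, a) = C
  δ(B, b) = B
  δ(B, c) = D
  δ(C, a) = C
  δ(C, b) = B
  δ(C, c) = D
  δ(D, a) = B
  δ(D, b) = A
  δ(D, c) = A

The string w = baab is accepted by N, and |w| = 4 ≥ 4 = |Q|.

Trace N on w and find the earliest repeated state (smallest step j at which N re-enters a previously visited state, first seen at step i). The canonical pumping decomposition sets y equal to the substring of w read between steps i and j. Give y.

a

State sequence: A -b-> B -a-> C -a-> C -b-> B
First repeat at step 3: C was already visited.

So i = 2, j = 3, giving x = w[0:2] = ba, y = w[2:3] = a, z = w[3:4] = b.
Check: |xy| = 3 ≤ 4 and |y| = 1 ≥ 1. Reading y takes N from C back to C, so every xyⁱz is accepted.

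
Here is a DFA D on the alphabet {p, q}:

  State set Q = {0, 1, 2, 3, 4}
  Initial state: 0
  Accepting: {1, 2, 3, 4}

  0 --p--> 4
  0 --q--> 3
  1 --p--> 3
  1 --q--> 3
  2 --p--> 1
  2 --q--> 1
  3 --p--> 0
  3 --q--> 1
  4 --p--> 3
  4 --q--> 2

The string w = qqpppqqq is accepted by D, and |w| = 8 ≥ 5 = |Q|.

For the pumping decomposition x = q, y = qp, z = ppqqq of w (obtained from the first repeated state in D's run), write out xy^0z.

xy⁰z = xz = q·ppqqq = qppqqq.
Reading y = qp takes D from 3 back to 3, so after x the machine is still in 3, and z then leads to the accepting state 3. Hence qppqqq ∈ L(D).

qppqqq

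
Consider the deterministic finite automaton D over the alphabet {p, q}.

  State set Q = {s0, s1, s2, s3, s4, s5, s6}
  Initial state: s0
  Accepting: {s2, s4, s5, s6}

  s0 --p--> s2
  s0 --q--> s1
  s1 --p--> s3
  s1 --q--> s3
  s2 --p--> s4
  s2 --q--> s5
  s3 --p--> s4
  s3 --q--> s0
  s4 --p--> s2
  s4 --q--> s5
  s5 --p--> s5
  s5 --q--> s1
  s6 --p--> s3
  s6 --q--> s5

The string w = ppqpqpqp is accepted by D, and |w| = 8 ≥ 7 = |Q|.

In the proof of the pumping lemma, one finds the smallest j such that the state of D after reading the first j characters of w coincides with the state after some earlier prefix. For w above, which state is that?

State sequence: s0 -p-> s2 -p-> s4 -q-> s5 -p-> s5 -q-> s1 -p-> s3 -q-> s0 -p-> s2
First repeat at step 4: s5 was already visited.

The earliest repeat is at step j = 4: D is in s5, which it already visited at step i = 3.
With |Q| = 7, pigeonhole forces a state repeat no later than step 7; the substring read between the first and second visits to that state can be pumped.

s5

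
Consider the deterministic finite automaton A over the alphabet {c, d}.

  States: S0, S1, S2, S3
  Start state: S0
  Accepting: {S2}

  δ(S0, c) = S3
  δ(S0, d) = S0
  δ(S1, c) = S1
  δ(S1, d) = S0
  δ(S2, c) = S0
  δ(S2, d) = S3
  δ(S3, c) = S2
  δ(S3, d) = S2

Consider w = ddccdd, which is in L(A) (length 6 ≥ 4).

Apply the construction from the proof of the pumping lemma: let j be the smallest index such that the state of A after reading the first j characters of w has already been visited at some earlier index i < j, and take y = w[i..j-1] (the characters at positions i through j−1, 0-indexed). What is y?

Run of A on w = d d c c d d:
  step 0: S0  (start)
  step 1: S0  (read d: S0→S0)   ← first repeat (S0 seen earlier)
  step 2: S0  (read d: S0→S0)
  step 3: S3  (read c: S0→S3)
  step 4: S2  (read c: S3→S2)
  step 5: S3  (read d: S2→S3)
  step 6: S2  (read d: S3→S2)

So i = 0, j = 1, giving x = w[0:0] = ε, y = w[0:1] = d, z = w[1:6] = dccdd.
Check: |xy| = 1 ≤ 4 and |y| = 1 ≥ 1. Reading y takes A from S0 back to S0, so every xyⁱz is accepted.

d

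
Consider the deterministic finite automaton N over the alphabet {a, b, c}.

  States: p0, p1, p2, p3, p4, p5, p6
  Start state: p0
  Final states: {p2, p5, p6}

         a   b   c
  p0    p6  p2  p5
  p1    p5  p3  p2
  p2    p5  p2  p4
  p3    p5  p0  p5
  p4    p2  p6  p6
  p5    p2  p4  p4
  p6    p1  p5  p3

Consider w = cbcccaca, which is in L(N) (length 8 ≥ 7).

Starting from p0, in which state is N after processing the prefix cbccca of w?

p2

State sequence: p0 -c-> p5 -b-> p4 -c-> p6 -c-> p3 -c-> p5 -a-> p2

After reading 6 characters, N is in state p2.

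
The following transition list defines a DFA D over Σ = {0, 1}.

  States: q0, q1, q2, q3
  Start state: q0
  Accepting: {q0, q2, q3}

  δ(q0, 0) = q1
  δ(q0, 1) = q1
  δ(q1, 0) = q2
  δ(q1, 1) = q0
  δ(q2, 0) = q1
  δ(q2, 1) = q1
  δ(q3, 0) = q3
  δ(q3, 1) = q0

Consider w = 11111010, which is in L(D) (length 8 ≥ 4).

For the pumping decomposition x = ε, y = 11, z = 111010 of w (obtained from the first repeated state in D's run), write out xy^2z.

xy^2z = ε·11·11·111010 = 1111111010.
Reading y = 11 takes D from q0 back to q0, so after x·y·y the machine is still in q0, and z then leads to the accepting state q2. Hence 1111111010 ∈ L(D).

1111111010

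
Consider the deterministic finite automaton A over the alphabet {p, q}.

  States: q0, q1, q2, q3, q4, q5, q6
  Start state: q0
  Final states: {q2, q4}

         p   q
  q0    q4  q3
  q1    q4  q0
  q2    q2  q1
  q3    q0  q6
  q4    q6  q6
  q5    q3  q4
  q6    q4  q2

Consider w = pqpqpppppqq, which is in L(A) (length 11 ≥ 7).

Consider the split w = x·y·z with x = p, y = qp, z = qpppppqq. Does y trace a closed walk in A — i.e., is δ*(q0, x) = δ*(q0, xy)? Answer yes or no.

State sequence: q0 -p-> q4 -q-> q6 -p-> q4

After x (step 1): q4. After xy (step 3): q4.
They match, so y = qp drives A around a cycle from q4 back to itself; pumping y any number of times keeps A in q4 before reading z, and xyⁱz ∈ L(A) for every i ≥ 0.

yes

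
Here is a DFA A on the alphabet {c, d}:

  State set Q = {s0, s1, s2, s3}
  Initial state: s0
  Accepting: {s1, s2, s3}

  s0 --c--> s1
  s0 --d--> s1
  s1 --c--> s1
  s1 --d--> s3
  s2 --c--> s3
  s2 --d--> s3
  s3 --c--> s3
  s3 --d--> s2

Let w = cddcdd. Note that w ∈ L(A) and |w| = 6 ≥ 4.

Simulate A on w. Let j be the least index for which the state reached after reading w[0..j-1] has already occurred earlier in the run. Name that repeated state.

s3

State sequence: s0 -c-> s1 -d-> s3 -d-> s2 -c-> s3 -d-> s2 -d-> s3
First repeat at step 4: s3 was already visited.

The earliest repeat is at step j = 4: A is in s3, which it already visited at step i = 2.
Pumping length from the standard proof: p = 4 (the number of states). The repeated state found above gives |xy| = j ≤ 4 and |y| = j − i ≥ 1.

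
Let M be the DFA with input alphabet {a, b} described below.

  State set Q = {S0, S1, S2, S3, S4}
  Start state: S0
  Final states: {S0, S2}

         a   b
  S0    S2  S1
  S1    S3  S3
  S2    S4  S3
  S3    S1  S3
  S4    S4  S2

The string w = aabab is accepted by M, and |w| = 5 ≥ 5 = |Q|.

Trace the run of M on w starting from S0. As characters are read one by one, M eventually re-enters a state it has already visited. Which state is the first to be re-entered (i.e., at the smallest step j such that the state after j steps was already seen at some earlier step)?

State sequence: S0 -a-> S2 -a-> S4 -b-> S2 -a-> S4 -b-> S2
First repeat at step 3: S2 was already visited.

The earliest repeat is at step j = 3: M is in S2, which it already visited at step i = 1.
With |Q| = 5, pigeonhole forces a state repeat no later than step 5; the substring read between the first and second visits to that state can be pumped.

S2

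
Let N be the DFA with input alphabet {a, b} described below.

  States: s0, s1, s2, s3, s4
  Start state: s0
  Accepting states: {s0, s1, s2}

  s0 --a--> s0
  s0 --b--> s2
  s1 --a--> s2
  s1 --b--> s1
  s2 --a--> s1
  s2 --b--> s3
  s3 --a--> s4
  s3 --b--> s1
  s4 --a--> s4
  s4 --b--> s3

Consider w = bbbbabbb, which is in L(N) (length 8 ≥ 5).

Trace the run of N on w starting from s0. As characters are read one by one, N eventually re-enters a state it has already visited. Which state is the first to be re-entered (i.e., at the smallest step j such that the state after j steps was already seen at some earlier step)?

s1

Run of N on w = b b b b a b b b:
  step 0: s0  (start)
  step 1: s2  (read b: s0→s2)
  step 2: s3  (read b: s2→s3)
  step 3: s1  (read b: s3→s1)
  step 4: s1  (read b: s1→s1)   ← first repeat (s1 seen earlier)
  step 5: s2  (read a: s1→s2)
  step 6: s3  (read b: s2→s3)
  step 7: s1  (read b: s3→s1)
  step 8: s1  (read b: s1→s1)

The earliest repeat is at step j = 4: N is in s1, which it already visited at step i = 3.
Pumping length from the standard proof: p = 5 (the number of states). The repeated state found above gives |xy| = j ≤ 5 and |y| = j − i ≥ 1.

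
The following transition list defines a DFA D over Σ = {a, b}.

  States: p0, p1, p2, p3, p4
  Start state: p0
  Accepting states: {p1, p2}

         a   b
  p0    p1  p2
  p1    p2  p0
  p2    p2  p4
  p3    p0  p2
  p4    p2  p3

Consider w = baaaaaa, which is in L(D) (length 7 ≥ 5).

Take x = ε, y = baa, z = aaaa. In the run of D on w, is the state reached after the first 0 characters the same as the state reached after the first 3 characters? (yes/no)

no

Run of D on the first 3 characters of w = b a a:
  step 0: p0  (start)
  step 1: p2  (read b: p0→p2)
  step 2: p2  (read a: p2→p2)
  step 3: p2  (read a: p2→p2)

After x (step 0): p0. After xy (step 3): p2.
They differ (p0 ≠ p2), so y is not a cycle from the state after x; this split is not the one the pumping-lemma construction produces, and pumping y need not keep the string in L(D).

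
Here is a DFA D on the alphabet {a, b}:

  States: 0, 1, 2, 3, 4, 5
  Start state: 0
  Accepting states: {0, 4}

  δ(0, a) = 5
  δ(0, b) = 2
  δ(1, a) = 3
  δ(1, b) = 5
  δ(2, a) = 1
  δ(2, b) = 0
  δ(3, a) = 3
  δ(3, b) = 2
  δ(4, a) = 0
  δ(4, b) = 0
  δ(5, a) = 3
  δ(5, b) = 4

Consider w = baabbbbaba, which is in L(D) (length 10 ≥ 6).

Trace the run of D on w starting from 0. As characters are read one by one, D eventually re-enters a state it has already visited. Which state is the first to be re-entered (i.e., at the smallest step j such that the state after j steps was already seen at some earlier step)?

State sequence: 0 -b-> 2 -a-> 1 -a-> 3 -b-> 2 -b-> 0 -b-> 2 -b-> 0 -a-> 5 -b-> 4 -a-> 0
First repeat at step 4: 2 was already visited.

The earliest repeat is at step j = 4: D is in 2, which it already visited at step i = 1.
The DFA has 6 states, so the proof of the pumping lemma guarantees a repeated state among the first 6+1 visited; the segment between the two visits is the pumpable y.

2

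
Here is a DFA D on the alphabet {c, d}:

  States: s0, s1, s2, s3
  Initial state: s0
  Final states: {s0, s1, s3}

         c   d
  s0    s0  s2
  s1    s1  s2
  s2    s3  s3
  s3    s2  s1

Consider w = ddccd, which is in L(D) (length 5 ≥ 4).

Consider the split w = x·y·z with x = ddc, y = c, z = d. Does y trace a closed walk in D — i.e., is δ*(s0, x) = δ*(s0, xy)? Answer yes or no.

no

Run of D on the first 4 characters of w = d d c c:
  step 0: s0  (start)
  step 1: s2  (read d: s0→s2)
  step 2: s3  (read d: s2→s3)
  step 3: s2  (read c: s3→s2)
  step 4: s3  (read c: s2→s3)

After x (step 3): s2. After xy (step 4): s3.
They differ (s2 ≠ s3), so y is not a cycle from the state after x; this split is not the one the pumping-lemma construction produces, and pumping y need not keep the string in L(D).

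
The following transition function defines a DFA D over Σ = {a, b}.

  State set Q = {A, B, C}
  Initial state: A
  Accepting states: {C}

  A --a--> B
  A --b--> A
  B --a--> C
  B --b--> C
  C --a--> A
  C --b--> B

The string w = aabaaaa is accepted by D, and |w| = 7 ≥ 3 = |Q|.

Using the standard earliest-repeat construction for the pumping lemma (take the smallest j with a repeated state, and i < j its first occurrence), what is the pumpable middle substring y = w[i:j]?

State sequence: A -a-> B -a-> C -b-> B -a-> C -a-> A -a-> B -a-> C
First repeat at step 3: B was already visited.

So i = 1, j = 3, giving x = w[0:1] = a, y = w[1:3] = ab, z = w[3:7] = aaaa.
Check: |xy| = 3 ≤ 3 and |y| = 2 ≥ 1. Reading y takes D from B back to B, so every xyⁱz is accepted.

ab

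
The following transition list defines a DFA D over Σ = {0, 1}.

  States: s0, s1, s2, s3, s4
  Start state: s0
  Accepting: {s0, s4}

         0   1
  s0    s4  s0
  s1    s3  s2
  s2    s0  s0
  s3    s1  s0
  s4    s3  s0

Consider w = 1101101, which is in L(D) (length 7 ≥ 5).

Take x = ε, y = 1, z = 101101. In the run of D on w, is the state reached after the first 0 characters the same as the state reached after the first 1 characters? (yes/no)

Run of D on the first 1 characters of w = 1:
  step 0: s0  (start)
  step 1: s0  (read 1: s0→s0)

After x (step 0): s0. After xy (step 1): s0.
They match, so y = 1 drives D around a cycle from s0 back to itself; pumping y any number of times keeps D in s0 before reading z, and xyⁱz ∈ L(D) for every i ≥ 0.

yes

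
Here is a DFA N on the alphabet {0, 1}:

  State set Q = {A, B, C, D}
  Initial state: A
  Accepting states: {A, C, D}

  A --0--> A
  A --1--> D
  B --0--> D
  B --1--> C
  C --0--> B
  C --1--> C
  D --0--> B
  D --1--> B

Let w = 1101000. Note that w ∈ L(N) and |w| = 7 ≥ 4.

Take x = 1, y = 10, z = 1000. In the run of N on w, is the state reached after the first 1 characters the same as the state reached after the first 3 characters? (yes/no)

yes

State sequence: A -1-> D -1-> B -0-> D

After x (step 1): D. After xy (step 3): D.
They match, so y = 10 drives N around a cycle from D back to itself; pumping y any number of times keeps N in D before reading z, and xyⁱz ∈ L(N) for every i ≥ 0.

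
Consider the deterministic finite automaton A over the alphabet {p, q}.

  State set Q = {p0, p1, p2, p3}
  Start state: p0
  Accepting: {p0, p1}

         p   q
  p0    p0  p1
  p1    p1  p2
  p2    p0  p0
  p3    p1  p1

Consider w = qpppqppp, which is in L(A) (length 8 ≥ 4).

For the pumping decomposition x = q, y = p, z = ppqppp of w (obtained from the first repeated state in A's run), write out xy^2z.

qppppqppp

xy^2z = q·p·p·ppqppp = qppppqppp.
Reading y = p takes A from p1 back to p1, so after x·y·y the machine is still in p1, and z then leads to the accepting state p0. Hence qppppqppp ∈ L(A).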